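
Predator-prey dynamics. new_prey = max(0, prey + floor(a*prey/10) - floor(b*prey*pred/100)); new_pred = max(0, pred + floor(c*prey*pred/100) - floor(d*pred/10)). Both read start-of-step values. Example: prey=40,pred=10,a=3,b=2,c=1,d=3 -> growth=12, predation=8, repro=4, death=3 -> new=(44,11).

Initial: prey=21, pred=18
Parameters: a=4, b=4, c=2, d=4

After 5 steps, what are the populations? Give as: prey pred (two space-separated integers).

Step 1: prey: 21+8-15=14; pred: 18+7-7=18
Step 2: prey: 14+5-10=9; pred: 18+5-7=16
Step 3: prey: 9+3-5=7; pred: 16+2-6=12
Step 4: prey: 7+2-3=6; pred: 12+1-4=9
Step 5: prey: 6+2-2=6; pred: 9+1-3=7

Answer: 6 7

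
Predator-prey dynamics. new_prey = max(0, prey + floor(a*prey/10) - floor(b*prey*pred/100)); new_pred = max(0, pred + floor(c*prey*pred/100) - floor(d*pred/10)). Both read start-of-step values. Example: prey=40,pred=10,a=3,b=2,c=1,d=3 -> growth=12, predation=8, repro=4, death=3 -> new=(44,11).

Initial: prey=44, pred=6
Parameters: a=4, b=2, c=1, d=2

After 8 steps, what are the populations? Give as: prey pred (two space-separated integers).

Step 1: prey: 44+17-5=56; pred: 6+2-1=7
Step 2: prey: 56+22-7=71; pred: 7+3-1=9
Step 3: prey: 71+28-12=87; pred: 9+6-1=14
Step 4: prey: 87+34-24=97; pred: 14+12-2=24
Step 5: prey: 97+38-46=89; pred: 24+23-4=43
Step 6: prey: 89+35-76=48; pred: 43+38-8=73
Step 7: prey: 48+19-70=0; pred: 73+35-14=94
Step 8: prey: 0+0-0=0; pred: 94+0-18=76

Answer: 0 76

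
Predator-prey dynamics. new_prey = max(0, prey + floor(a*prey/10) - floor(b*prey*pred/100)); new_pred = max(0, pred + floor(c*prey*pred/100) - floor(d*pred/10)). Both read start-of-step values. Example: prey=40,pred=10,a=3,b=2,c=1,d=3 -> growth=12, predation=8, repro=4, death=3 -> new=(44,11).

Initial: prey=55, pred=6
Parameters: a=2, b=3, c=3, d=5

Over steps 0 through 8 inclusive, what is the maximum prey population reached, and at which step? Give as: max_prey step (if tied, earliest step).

Answer: 57 1

Derivation:
Step 1: prey: 55+11-9=57; pred: 6+9-3=12
Step 2: prey: 57+11-20=48; pred: 12+20-6=26
Step 3: prey: 48+9-37=20; pred: 26+37-13=50
Step 4: prey: 20+4-30=0; pred: 50+30-25=55
Step 5: prey: 0+0-0=0; pred: 55+0-27=28
Step 6: prey: 0+0-0=0; pred: 28+0-14=14
Step 7: prey: 0+0-0=0; pred: 14+0-7=7
Step 8: prey: 0+0-0=0; pred: 7+0-3=4
Max prey = 57 at step 1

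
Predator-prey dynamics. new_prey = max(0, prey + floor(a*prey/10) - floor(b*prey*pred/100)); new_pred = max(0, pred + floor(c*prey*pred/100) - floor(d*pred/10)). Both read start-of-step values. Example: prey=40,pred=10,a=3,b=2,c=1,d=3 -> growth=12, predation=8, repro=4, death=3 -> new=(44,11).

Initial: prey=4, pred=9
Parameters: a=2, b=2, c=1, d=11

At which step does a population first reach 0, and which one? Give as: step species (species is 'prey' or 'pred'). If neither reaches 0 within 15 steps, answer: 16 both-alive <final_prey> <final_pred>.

Answer: 1 pred

Derivation:
Step 1: prey: 4+0-0=4; pred: 9+0-9=0
First extinction: pred at step 1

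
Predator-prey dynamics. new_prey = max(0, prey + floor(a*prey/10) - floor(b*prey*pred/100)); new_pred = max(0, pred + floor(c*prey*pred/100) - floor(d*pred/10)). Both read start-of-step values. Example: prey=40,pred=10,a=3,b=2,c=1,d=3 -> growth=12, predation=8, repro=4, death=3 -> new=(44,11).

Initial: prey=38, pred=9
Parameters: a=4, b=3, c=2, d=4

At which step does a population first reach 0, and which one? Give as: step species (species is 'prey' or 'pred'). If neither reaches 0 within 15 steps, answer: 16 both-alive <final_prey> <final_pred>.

Answer: 16 both-alive 1 2

Derivation:
Step 1: prey: 38+15-10=43; pred: 9+6-3=12
Step 2: prey: 43+17-15=45; pred: 12+10-4=18
Step 3: prey: 45+18-24=39; pred: 18+16-7=27
Step 4: prey: 39+15-31=23; pred: 27+21-10=38
Step 5: prey: 23+9-26=6; pred: 38+17-15=40
Step 6: prey: 6+2-7=1; pred: 40+4-16=28
Step 7: prey: 1+0-0=1; pred: 28+0-11=17
Step 8: prey: 1+0-0=1; pred: 17+0-6=11
Step 9: prey: 1+0-0=1; pred: 11+0-4=7
Step 10: prey: 1+0-0=1; pred: 7+0-2=5
Step 11: prey: 1+0-0=1; pred: 5+0-2=3
Step 12: prey: 1+0-0=1; pred: 3+0-1=2
Step 13: prey: 1+0-0=1; pred: 2+0-0=2
Steps 14-15: state stable at prey=1, pred=2 (no change)
No extinction within 15 steps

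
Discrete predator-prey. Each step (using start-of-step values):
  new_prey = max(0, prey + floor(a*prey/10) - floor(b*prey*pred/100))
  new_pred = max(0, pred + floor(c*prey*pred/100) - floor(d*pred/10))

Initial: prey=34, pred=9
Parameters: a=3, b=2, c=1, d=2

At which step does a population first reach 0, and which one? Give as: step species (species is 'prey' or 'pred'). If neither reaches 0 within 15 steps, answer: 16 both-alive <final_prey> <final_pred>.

Answer: 16 both-alive 4 12

Derivation:
Step 1: prey: 34+10-6=38; pred: 9+3-1=11
Step 2: prey: 38+11-8=41; pred: 11+4-2=13
Step 3: prey: 41+12-10=43; pred: 13+5-2=16
Step 4: prey: 43+12-13=42; pred: 16+6-3=19
Step 5: prey: 42+12-15=39; pred: 19+7-3=23
Step 6: prey: 39+11-17=33; pred: 23+8-4=27
Step 7: prey: 33+9-17=25; pred: 27+8-5=30
Step 8: prey: 25+7-15=17; pred: 30+7-6=31
Step 9: prey: 17+5-10=12; pred: 31+5-6=30
Step 10: prey: 12+3-7=8; pred: 30+3-6=27
Step 11: prey: 8+2-4=6; pred: 27+2-5=24
Step 12: prey: 6+1-2=5; pred: 24+1-4=21
Step 13: prey: 5+1-2=4; pred: 21+1-4=18
Step 14: prey: 4+1-1=4; pred: 18+0-3=15
Step 15: prey: 4+1-1=4; pred: 15+0-3=12
No extinction within 15 steps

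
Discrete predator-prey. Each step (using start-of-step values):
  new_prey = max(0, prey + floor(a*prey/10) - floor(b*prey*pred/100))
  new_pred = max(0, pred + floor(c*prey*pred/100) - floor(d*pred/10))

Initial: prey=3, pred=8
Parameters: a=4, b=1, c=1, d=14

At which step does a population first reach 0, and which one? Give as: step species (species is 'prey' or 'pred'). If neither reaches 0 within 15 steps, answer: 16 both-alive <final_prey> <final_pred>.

Answer: 1 pred

Derivation:
Step 1: prey: 3+1-0=4; pred: 8+0-11=0
First extinction: pred at step 1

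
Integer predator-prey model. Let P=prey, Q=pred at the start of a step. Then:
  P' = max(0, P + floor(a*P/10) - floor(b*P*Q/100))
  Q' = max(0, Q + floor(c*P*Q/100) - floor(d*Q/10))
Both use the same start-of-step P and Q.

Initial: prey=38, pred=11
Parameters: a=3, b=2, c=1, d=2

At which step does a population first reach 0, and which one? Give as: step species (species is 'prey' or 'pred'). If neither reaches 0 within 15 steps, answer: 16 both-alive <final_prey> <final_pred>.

Answer: 16 both-alive 5 10

Derivation:
Step 1: prey: 38+11-8=41; pred: 11+4-2=13
Step 2: prey: 41+12-10=43; pred: 13+5-2=16
Step 3: prey: 43+12-13=42; pred: 16+6-3=19
Step 4: prey: 42+12-15=39; pred: 19+7-3=23
Step 5: prey: 39+11-17=33; pred: 23+8-4=27
Step 6: prey: 33+9-17=25; pred: 27+8-5=30
Step 7: prey: 25+7-15=17; pred: 30+7-6=31
Step 8: prey: 17+5-10=12; pred: 31+5-6=30
Step 9: prey: 12+3-7=8; pred: 30+3-6=27
Step 10: prey: 8+2-4=6; pred: 27+2-5=24
Step 11: prey: 6+1-2=5; pred: 24+1-4=21
Step 12: prey: 5+1-2=4; pred: 21+1-4=18
Step 13: prey: 4+1-1=4; pred: 18+0-3=15
Step 14: prey: 4+1-1=4; pred: 15+0-3=12
Step 15: prey: 4+1-0=5; pred: 12+0-2=10
No extinction within 15 steps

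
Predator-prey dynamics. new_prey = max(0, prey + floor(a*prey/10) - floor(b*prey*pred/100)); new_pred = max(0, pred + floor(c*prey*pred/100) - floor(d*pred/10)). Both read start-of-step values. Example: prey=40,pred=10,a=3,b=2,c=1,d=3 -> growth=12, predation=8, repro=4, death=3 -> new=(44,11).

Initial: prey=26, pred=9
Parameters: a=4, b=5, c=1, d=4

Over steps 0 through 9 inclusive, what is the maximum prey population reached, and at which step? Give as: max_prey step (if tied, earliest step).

Step 1: prey: 26+10-11=25; pred: 9+2-3=8
Step 2: prey: 25+10-10=25; pred: 8+2-3=7
Step 3: prey: 25+10-8=27; pred: 7+1-2=6
Step 4: prey: 27+10-8=29; pred: 6+1-2=5
Step 5: prey: 29+11-7=33; pred: 5+1-2=4
Step 6: prey: 33+13-6=40; pred: 4+1-1=4
Step 7: prey: 40+16-8=48; pred: 4+1-1=4
Step 8: prey: 48+19-9=58; pred: 4+1-1=4
Step 9: prey: 58+23-11=70; pred: 4+2-1=5
Max prey = 70 at step 9

Answer: 70 9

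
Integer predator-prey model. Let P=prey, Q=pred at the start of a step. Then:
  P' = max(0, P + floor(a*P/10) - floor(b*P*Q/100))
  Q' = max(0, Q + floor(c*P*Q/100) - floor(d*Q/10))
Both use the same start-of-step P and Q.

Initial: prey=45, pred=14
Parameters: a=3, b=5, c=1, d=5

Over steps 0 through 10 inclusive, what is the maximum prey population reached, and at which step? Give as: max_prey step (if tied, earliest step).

Answer: 48 10

Derivation:
Step 1: prey: 45+13-31=27; pred: 14+6-7=13
Step 2: prey: 27+8-17=18; pred: 13+3-6=10
Step 3: prey: 18+5-9=14; pred: 10+1-5=6
Step 4: prey: 14+4-4=14; pred: 6+0-3=3
Step 5: prey: 14+4-2=16; pred: 3+0-1=2
Step 6: prey: 16+4-1=19; pred: 2+0-1=1
Step 7: prey: 19+5-0=24; pred: 1+0-0=1
Step 8: prey: 24+7-1=30; pred: 1+0-0=1
Step 9: prey: 30+9-1=38; pred: 1+0-0=1
Step 10: prey: 38+11-1=48; pred: 1+0-0=1
Max prey = 48 at step 10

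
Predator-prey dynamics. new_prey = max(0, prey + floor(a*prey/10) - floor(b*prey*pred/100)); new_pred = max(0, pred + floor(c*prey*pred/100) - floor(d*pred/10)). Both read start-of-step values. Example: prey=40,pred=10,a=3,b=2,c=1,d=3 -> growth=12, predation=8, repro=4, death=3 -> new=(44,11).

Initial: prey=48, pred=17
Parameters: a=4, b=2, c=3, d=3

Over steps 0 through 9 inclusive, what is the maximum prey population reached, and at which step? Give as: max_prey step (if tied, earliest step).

Answer: 51 1

Derivation:
Step 1: prey: 48+19-16=51; pred: 17+24-5=36
Step 2: prey: 51+20-36=35; pred: 36+55-10=81
Step 3: prey: 35+14-56=0; pred: 81+85-24=142
Step 4: prey: 0+0-0=0; pred: 142+0-42=100
Step 5: prey: 0+0-0=0; pred: 100+0-30=70
Step 6: prey: 0+0-0=0; pred: 70+0-21=49
Step 7: prey: 0+0-0=0; pred: 49+0-14=35
Step 8: prey: 0+0-0=0; pred: 35+0-10=25
Step 9: prey: 0+0-0=0; pred: 25+0-7=18
Max prey = 51 at step 1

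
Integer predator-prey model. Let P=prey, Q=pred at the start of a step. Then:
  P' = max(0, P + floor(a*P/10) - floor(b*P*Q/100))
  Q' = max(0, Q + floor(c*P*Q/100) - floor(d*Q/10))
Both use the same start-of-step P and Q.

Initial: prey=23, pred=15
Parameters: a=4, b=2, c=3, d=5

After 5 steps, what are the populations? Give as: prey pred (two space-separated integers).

Step 1: prey: 23+9-6=26; pred: 15+10-7=18
Step 2: prey: 26+10-9=27; pred: 18+14-9=23
Step 3: prey: 27+10-12=25; pred: 23+18-11=30
Step 4: prey: 25+10-15=20; pred: 30+22-15=37
Step 5: prey: 20+8-14=14; pred: 37+22-18=41

Answer: 14 41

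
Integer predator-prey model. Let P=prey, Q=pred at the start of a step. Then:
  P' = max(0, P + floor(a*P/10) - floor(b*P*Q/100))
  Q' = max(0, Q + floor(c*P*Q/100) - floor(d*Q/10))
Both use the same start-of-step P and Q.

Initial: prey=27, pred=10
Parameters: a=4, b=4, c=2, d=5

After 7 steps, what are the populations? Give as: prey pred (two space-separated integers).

Step 1: prey: 27+10-10=27; pred: 10+5-5=10
Step 2: prey: 27+10-10=27; pred: 10+5-5=10
Step 3: prey: 27+10-10=27; pred: 10+5-5=10
Step 4: prey: 27+10-10=27; pred: 10+5-5=10
Step 5: prey: 27+10-10=27; pred: 10+5-5=10
Step 6: prey: 27+10-10=27; pred: 10+5-5=10
Step 7: prey: 27+10-10=27; pred: 10+5-5=10

Answer: 27 10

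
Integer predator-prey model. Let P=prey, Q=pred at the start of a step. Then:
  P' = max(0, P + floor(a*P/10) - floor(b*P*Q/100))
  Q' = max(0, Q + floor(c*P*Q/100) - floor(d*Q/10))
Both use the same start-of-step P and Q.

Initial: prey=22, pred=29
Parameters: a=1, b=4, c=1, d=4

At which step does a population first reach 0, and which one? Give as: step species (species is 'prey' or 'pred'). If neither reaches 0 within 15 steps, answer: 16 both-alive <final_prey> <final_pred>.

Step 1: prey: 22+2-25=0; pred: 29+6-11=24
First extinction: prey at step 1

Answer: 1 prey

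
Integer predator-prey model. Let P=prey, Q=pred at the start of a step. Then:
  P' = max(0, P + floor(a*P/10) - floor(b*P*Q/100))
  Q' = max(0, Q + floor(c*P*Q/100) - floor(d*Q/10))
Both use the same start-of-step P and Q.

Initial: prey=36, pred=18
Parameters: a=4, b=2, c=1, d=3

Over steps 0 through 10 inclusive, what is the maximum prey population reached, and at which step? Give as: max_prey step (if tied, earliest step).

Step 1: prey: 36+14-12=38; pred: 18+6-5=19
Step 2: prey: 38+15-14=39; pred: 19+7-5=21
Step 3: prey: 39+15-16=38; pred: 21+8-6=23
Step 4: prey: 38+15-17=36; pred: 23+8-6=25
Step 5: prey: 36+14-18=32; pred: 25+9-7=27
Step 6: prey: 32+12-17=27; pred: 27+8-8=27
Step 7: prey: 27+10-14=23; pred: 27+7-8=26
Step 8: prey: 23+9-11=21; pred: 26+5-7=24
Step 9: prey: 21+8-10=19; pred: 24+5-7=22
Step 10: prey: 19+7-8=18; pred: 22+4-6=20
Max prey = 39 at step 2

Answer: 39 2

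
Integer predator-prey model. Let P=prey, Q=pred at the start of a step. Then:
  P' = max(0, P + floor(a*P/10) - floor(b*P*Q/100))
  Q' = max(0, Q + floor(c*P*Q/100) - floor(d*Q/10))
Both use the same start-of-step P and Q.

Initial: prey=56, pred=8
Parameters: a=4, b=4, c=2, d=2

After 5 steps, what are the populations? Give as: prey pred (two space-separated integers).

Step 1: prey: 56+22-17=61; pred: 8+8-1=15
Step 2: prey: 61+24-36=49; pred: 15+18-3=30
Step 3: prey: 49+19-58=10; pred: 30+29-6=53
Step 4: prey: 10+4-21=0; pred: 53+10-10=53
Step 5: prey: 0+0-0=0; pred: 53+0-10=43

Answer: 0 43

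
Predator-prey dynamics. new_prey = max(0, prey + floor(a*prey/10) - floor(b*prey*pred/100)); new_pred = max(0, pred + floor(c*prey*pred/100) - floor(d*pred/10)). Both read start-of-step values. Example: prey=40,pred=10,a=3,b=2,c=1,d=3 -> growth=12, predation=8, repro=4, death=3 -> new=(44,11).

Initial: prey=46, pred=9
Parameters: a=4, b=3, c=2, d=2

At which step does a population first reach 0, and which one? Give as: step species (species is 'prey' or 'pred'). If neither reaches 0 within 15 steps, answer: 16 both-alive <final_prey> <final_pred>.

Step 1: prey: 46+18-12=52; pred: 9+8-1=16
Step 2: prey: 52+20-24=48; pred: 16+16-3=29
Step 3: prey: 48+19-41=26; pred: 29+27-5=51
Step 4: prey: 26+10-39=0; pred: 51+26-10=67
First extinction: prey at step 4

Answer: 4 prey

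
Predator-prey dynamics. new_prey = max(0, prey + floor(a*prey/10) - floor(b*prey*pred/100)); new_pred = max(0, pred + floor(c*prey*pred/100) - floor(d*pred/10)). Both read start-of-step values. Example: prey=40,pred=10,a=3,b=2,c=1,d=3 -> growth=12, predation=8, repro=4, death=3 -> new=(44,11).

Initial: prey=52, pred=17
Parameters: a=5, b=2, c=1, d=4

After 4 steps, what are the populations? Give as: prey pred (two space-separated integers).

Step 1: prey: 52+26-17=61; pred: 17+8-6=19
Step 2: prey: 61+30-23=68; pred: 19+11-7=23
Step 3: prey: 68+34-31=71; pred: 23+15-9=29
Step 4: prey: 71+35-41=65; pred: 29+20-11=38

Answer: 65 38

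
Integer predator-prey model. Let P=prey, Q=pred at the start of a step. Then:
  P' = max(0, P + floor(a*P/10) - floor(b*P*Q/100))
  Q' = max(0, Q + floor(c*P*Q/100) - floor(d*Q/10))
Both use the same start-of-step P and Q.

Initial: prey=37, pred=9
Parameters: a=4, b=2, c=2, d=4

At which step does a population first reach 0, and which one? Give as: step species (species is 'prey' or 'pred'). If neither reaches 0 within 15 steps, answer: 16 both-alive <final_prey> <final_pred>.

Step 1: prey: 37+14-6=45; pred: 9+6-3=12
Step 2: prey: 45+18-10=53; pred: 12+10-4=18
Step 3: prey: 53+21-19=55; pred: 18+19-7=30
Step 4: prey: 55+22-33=44; pred: 30+33-12=51
Step 5: prey: 44+17-44=17; pred: 51+44-20=75
Step 6: prey: 17+6-25=0; pred: 75+25-30=70
First extinction: prey at step 6

Answer: 6 prey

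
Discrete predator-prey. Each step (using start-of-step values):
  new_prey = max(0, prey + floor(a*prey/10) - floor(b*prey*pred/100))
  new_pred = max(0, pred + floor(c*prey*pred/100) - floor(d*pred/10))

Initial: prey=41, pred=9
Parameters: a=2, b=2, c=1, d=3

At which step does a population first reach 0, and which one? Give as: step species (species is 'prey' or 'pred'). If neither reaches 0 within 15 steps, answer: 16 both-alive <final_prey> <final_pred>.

Answer: 16 both-alive 17 7

Derivation:
Step 1: prey: 41+8-7=42; pred: 9+3-2=10
Step 2: prey: 42+8-8=42; pred: 10+4-3=11
Step 3: prey: 42+8-9=41; pred: 11+4-3=12
Step 4: prey: 41+8-9=40; pred: 12+4-3=13
Step 5: prey: 40+8-10=38; pred: 13+5-3=15
Step 6: prey: 38+7-11=34; pred: 15+5-4=16
Step 7: prey: 34+6-10=30; pred: 16+5-4=17
Step 8: prey: 30+6-10=26; pred: 17+5-5=17
Step 9: prey: 26+5-8=23; pred: 17+4-5=16
Step 10: prey: 23+4-7=20; pred: 16+3-4=15
Step 11: prey: 20+4-6=18; pred: 15+3-4=14
Step 12: prey: 18+3-5=16; pred: 14+2-4=12
Step 13: prey: 16+3-3=16; pred: 12+1-3=10
Step 14: prey: 16+3-3=16; pred: 10+1-3=8
Step 15: prey: 16+3-2=17; pred: 8+1-2=7
No extinction within 15 steps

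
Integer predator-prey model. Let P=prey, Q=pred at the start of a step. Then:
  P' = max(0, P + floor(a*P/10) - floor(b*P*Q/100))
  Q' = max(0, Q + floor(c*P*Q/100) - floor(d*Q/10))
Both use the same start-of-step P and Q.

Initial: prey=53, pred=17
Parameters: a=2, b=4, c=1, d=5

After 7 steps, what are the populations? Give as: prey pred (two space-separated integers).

Answer: 10 1

Derivation:
Step 1: prey: 53+10-36=27; pred: 17+9-8=18
Step 2: prey: 27+5-19=13; pred: 18+4-9=13
Step 3: prey: 13+2-6=9; pred: 13+1-6=8
Step 4: prey: 9+1-2=8; pred: 8+0-4=4
Step 5: prey: 8+1-1=8; pred: 4+0-2=2
Step 6: prey: 8+1-0=9; pred: 2+0-1=1
Step 7: prey: 9+1-0=10; pred: 1+0-0=1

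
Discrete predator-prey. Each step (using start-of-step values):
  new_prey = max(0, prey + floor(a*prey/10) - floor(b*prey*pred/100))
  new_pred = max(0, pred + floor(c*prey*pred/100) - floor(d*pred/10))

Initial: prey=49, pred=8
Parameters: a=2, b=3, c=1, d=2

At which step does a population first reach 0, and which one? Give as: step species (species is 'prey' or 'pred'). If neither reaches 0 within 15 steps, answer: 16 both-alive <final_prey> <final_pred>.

Step 1: prey: 49+9-11=47; pred: 8+3-1=10
Step 2: prey: 47+9-14=42; pred: 10+4-2=12
Step 3: prey: 42+8-15=35; pred: 12+5-2=15
Step 4: prey: 35+7-15=27; pred: 15+5-3=17
Step 5: prey: 27+5-13=19; pred: 17+4-3=18
Step 6: prey: 19+3-10=12; pred: 18+3-3=18
Step 7: prey: 12+2-6=8; pred: 18+2-3=17
Step 8: prey: 8+1-4=5; pred: 17+1-3=15
Step 9: prey: 5+1-2=4; pred: 15+0-3=12
Step 10: prey: 4+0-1=3; pred: 12+0-2=10
Step 11: prey: 3+0-0=3; pred: 10+0-2=8
Step 12: prey: 3+0-0=3; pred: 8+0-1=7
Step 13: prey: 3+0-0=3; pred: 7+0-1=6
Step 14: prey: 3+0-0=3; pred: 6+0-1=5
Step 15: prey: 3+0-0=3; pred: 5+0-1=4
No extinction within 15 steps

Answer: 16 both-alive 3 4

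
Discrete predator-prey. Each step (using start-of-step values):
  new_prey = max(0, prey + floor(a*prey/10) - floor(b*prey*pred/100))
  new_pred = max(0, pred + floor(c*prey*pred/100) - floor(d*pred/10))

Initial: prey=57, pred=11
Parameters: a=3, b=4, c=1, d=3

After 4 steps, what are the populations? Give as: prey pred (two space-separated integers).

Answer: 14 15

Derivation:
Step 1: prey: 57+17-25=49; pred: 11+6-3=14
Step 2: prey: 49+14-27=36; pred: 14+6-4=16
Step 3: prey: 36+10-23=23; pred: 16+5-4=17
Step 4: prey: 23+6-15=14; pred: 17+3-5=15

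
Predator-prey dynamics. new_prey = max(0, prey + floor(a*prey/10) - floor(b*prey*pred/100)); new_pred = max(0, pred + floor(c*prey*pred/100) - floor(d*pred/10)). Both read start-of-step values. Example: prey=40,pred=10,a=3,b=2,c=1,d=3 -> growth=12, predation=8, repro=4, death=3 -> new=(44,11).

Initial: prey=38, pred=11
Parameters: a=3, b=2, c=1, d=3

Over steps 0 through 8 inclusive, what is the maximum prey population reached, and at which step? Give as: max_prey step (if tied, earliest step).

Answer: 46 3

Derivation:
Step 1: prey: 38+11-8=41; pred: 11+4-3=12
Step 2: prey: 41+12-9=44; pred: 12+4-3=13
Step 3: prey: 44+13-11=46; pred: 13+5-3=15
Step 4: prey: 46+13-13=46; pred: 15+6-4=17
Step 5: prey: 46+13-15=44; pred: 17+7-5=19
Step 6: prey: 44+13-16=41; pred: 19+8-5=22
Step 7: prey: 41+12-18=35; pred: 22+9-6=25
Step 8: prey: 35+10-17=28; pred: 25+8-7=26
Max prey = 46 at step 3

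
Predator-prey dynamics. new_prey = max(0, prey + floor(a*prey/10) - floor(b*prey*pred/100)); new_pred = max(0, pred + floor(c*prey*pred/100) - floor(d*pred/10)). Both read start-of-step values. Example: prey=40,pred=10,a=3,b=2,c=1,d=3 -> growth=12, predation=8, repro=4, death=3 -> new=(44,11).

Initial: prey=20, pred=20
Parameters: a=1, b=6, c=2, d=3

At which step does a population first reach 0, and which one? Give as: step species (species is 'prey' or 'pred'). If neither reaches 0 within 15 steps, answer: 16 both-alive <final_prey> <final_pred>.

Answer: 1 prey

Derivation:
Step 1: prey: 20+2-24=0; pred: 20+8-6=22
First extinction: prey at step 1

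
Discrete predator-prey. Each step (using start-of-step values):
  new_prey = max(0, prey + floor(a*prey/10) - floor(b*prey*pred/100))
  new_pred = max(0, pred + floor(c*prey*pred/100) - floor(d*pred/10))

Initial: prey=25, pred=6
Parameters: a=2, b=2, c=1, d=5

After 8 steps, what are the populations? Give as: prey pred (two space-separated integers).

Step 1: prey: 25+5-3=27; pred: 6+1-3=4
Step 2: prey: 27+5-2=30; pred: 4+1-2=3
Step 3: prey: 30+6-1=35; pred: 3+0-1=2
Step 4: prey: 35+7-1=41; pred: 2+0-1=1
Step 5: prey: 41+8-0=49; pred: 1+0-0=1
Step 6: prey: 49+9-0=58; pred: 1+0-0=1
Step 7: prey: 58+11-1=68; pred: 1+0-0=1
Step 8: prey: 68+13-1=80; pred: 1+0-0=1

Answer: 80 1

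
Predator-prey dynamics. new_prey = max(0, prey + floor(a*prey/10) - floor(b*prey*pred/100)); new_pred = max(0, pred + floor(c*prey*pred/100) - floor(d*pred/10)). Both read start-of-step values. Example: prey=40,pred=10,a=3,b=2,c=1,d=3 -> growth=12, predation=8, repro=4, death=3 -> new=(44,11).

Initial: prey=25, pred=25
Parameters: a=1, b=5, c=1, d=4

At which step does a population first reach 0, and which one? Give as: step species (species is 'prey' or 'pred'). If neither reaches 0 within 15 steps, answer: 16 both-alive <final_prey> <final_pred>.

Step 1: prey: 25+2-31=0; pred: 25+6-10=21
First extinction: prey at step 1

Answer: 1 prey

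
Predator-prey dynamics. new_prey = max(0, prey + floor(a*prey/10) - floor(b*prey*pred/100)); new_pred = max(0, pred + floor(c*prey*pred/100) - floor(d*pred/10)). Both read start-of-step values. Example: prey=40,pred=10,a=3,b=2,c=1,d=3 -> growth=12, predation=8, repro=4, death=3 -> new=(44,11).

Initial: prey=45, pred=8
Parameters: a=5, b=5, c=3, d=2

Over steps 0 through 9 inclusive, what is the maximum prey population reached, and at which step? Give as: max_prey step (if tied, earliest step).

Step 1: prey: 45+22-18=49; pred: 8+10-1=17
Step 2: prey: 49+24-41=32; pred: 17+24-3=38
Step 3: prey: 32+16-60=0; pred: 38+36-7=67
Step 4: prey: 0+0-0=0; pred: 67+0-13=54
Step 5: prey: 0+0-0=0; pred: 54+0-10=44
Step 6: prey: 0+0-0=0; pred: 44+0-8=36
Step 7: prey: 0+0-0=0; pred: 36+0-7=29
Step 8: prey: 0+0-0=0; pred: 29+0-5=24
Step 9: prey: 0+0-0=0; pred: 24+0-4=20
Max prey = 49 at step 1

Answer: 49 1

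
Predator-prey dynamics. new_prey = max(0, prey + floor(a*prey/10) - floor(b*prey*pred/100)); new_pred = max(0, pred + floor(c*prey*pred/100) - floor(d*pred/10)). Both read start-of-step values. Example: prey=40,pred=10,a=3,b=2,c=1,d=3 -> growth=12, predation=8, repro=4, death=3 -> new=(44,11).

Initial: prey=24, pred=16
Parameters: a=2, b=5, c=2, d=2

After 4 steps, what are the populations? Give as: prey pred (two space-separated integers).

Step 1: prey: 24+4-19=9; pred: 16+7-3=20
Step 2: prey: 9+1-9=1; pred: 20+3-4=19
Step 3: prey: 1+0-0=1; pred: 19+0-3=16
Step 4: prey: 1+0-0=1; pred: 16+0-3=13

Answer: 1 13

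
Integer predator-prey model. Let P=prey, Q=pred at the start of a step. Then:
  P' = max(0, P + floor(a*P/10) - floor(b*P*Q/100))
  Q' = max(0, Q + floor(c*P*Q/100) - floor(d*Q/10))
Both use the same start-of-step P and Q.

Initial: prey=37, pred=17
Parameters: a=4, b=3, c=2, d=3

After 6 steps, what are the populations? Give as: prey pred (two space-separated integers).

Answer: 1 19

Derivation:
Step 1: prey: 37+14-18=33; pred: 17+12-5=24
Step 2: prey: 33+13-23=23; pred: 24+15-7=32
Step 3: prey: 23+9-22=10; pred: 32+14-9=37
Step 4: prey: 10+4-11=3; pred: 37+7-11=33
Step 5: prey: 3+1-2=2; pred: 33+1-9=25
Step 6: prey: 2+0-1=1; pred: 25+1-7=19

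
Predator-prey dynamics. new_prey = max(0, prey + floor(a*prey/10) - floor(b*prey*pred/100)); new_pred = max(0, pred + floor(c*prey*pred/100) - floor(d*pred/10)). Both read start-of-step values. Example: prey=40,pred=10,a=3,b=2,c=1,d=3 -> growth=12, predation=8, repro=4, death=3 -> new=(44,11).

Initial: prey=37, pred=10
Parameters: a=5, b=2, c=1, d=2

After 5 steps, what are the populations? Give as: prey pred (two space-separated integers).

Answer: 74 51

Derivation:
Step 1: prey: 37+18-7=48; pred: 10+3-2=11
Step 2: prey: 48+24-10=62; pred: 11+5-2=14
Step 3: prey: 62+31-17=76; pred: 14+8-2=20
Step 4: prey: 76+38-30=84; pred: 20+15-4=31
Step 5: prey: 84+42-52=74; pred: 31+26-6=51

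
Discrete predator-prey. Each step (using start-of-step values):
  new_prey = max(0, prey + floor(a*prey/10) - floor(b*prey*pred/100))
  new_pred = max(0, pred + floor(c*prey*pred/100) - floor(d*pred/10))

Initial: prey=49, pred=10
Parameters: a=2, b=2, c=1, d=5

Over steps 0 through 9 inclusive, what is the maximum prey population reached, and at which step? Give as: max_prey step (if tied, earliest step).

Answer: 58 9

Derivation:
Step 1: prey: 49+9-9=49; pred: 10+4-5=9
Step 2: prey: 49+9-8=50; pred: 9+4-4=9
Step 3: prey: 50+10-9=51; pred: 9+4-4=9
Step 4: prey: 51+10-9=52; pred: 9+4-4=9
Step 5: prey: 52+10-9=53; pred: 9+4-4=9
Step 6: prey: 53+10-9=54; pred: 9+4-4=9
Step 7: prey: 54+10-9=55; pred: 9+4-4=9
Step 8: prey: 55+11-9=57; pred: 9+4-4=9
Step 9: prey: 57+11-10=58; pred: 9+5-4=10
Max prey = 58 at step 9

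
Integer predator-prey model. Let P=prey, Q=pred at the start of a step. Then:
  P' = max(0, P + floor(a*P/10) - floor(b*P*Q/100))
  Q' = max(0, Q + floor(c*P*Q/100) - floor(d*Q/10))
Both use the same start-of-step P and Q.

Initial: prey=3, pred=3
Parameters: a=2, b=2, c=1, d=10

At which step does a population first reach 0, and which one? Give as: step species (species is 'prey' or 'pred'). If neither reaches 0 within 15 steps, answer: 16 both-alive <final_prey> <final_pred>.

Step 1: prey: 3+0-0=3; pred: 3+0-3=0
First extinction: pred at step 1

Answer: 1 pred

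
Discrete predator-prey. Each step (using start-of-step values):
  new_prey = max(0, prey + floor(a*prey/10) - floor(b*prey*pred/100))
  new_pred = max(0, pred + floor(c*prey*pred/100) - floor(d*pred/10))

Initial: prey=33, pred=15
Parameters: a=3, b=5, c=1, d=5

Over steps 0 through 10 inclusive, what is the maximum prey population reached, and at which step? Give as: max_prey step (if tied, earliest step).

Step 1: prey: 33+9-24=18; pred: 15+4-7=12
Step 2: prey: 18+5-10=13; pred: 12+2-6=8
Step 3: prey: 13+3-5=11; pred: 8+1-4=5
Step 4: prey: 11+3-2=12; pred: 5+0-2=3
Step 5: prey: 12+3-1=14; pred: 3+0-1=2
Step 6: prey: 14+4-1=17; pred: 2+0-1=1
Step 7: prey: 17+5-0=22; pred: 1+0-0=1
Step 8: prey: 22+6-1=27; pred: 1+0-0=1
Step 9: prey: 27+8-1=34; pred: 1+0-0=1
Step 10: prey: 34+10-1=43; pred: 1+0-0=1
Max prey = 43 at step 10

Answer: 43 10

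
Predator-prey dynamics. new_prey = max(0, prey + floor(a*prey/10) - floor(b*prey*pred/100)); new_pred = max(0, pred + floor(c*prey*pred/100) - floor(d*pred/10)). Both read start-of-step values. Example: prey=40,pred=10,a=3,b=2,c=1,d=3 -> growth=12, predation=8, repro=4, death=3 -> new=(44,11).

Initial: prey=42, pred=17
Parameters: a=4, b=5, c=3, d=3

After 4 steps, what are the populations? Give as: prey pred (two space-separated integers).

Step 1: prey: 42+16-35=23; pred: 17+21-5=33
Step 2: prey: 23+9-37=0; pred: 33+22-9=46
Step 3: prey: 0+0-0=0; pred: 46+0-13=33
Step 4: prey: 0+0-0=0; pred: 33+0-9=24

Answer: 0 24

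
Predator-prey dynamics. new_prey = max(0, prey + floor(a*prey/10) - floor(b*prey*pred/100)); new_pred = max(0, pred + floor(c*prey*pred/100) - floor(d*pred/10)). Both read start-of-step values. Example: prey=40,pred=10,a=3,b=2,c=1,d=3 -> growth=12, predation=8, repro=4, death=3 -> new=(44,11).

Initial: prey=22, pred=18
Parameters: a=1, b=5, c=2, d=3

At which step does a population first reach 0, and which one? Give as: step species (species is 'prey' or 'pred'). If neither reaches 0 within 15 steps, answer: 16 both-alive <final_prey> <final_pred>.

Answer: 2 prey

Derivation:
Step 1: prey: 22+2-19=5; pred: 18+7-5=20
Step 2: prey: 5+0-5=0; pred: 20+2-6=16
First extinction: prey at step 2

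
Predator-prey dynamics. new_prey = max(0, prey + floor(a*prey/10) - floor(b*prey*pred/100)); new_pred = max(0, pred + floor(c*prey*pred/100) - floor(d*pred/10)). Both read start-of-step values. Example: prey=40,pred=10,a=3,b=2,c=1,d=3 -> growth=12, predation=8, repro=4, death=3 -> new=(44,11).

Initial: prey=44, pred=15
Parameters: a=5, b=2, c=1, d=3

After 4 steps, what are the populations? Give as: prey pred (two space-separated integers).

Answer: 64 36

Derivation:
Step 1: prey: 44+22-13=53; pred: 15+6-4=17
Step 2: prey: 53+26-18=61; pred: 17+9-5=21
Step 3: prey: 61+30-25=66; pred: 21+12-6=27
Step 4: prey: 66+33-35=64; pred: 27+17-8=36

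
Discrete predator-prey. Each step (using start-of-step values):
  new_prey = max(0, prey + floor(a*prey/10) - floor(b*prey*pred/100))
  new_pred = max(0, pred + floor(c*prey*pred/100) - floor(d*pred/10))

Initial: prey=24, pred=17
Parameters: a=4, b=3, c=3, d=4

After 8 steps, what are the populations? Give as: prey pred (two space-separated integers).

Answer: 4 6

Derivation:
Step 1: prey: 24+9-12=21; pred: 17+12-6=23
Step 2: prey: 21+8-14=15; pred: 23+14-9=28
Step 3: prey: 15+6-12=9; pred: 28+12-11=29
Step 4: prey: 9+3-7=5; pred: 29+7-11=25
Step 5: prey: 5+2-3=4; pred: 25+3-10=18
Step 6: prey: 4+1-2=3; pred: 18+2-7=13
Step 7: prey: 3+1-1=3; pred: 13+1-5=9
Step 8: prey: 3+1-0=4; pred: 9+0-3=6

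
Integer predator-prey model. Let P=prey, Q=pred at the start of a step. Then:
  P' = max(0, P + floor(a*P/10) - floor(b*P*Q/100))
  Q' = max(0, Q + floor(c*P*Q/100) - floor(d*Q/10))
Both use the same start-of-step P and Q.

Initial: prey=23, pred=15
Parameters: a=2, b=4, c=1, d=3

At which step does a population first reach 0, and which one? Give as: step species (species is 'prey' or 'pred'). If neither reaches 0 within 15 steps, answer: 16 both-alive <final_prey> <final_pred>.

Step 1: prey: 23+4-13=14; pred: 15+3-4=14
Step 2: prey: 14+2-7=9; pred: 14+1-4=11
Step 3: prey: 9+1-3=7; pred: 11+0-3=8
Step 4: prey: 7+1-2=6; pred: 8+0-2=6
Step 5: prey: 6+1-1=6; pred: 6+0-1=5
Step 6: prey: 6+1-1=6; pred: 5+0-1=4
Step 7: prey: 6+1-0=7; pred: 4+0-1=3
Step 8: prey: 7+1-0=8; pred: 3+0-0=3
Step 9: prey: 8+1-0=9; pred: 3+0-0=3
Step 10: prey: 9+1-1=9; pred: 3+0-0=3
Steps 11-15: state stable at prey=9, pred=3 (no change)
No extinction within 15 steps

Answer: 16 both-alive 9 3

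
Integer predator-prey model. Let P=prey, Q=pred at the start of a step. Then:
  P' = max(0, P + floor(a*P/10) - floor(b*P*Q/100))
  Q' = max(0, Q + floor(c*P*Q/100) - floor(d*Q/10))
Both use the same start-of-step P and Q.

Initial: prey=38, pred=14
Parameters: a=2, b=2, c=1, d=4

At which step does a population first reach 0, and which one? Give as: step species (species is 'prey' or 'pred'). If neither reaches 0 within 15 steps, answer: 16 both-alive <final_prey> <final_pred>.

Step 1: prey: 38+7-10=35; pred: 14+5-5=14
Step 2: prey: 35+7-9=33; pred: 14+4-5=13
Step 3: prey: 33+6-8=31; pred: 13+4-5=12
Step 4: prey: 31+6-7=30; pred: 12+3-4=11
Step 5: prey: 30+6-6=30; pred: 11+3-4=10
Step 6: prey: 30+6-6=30; pred: 10+3-4=9
Step 7: prey: 30+6-5=31; pred: 9+2-3=8
Step 8: prey: 31+6-4=33; pred: 8+2-3=7
Step 9: prey: 33+6-4=35; pred: 7+2-2=7
Step 10: prey: 35+7-4=38; pred: 7+2-2=7
Step 11: prey: 38+7-5=40; pred: 7+2-2=7
Step 12: prey: 40+8-5=43; pred: 7+2-2=7
Step 13: prey: 43+8-6=45; pred: 7+3-2=8
Step 14: prey: 45+9-7=47; pred: 8+3-3=8
Step 15: prey: 47+9-7=49; pred: 8+3-3=8
No extinction within 15 steps

Answer: 16 both-alive 49 8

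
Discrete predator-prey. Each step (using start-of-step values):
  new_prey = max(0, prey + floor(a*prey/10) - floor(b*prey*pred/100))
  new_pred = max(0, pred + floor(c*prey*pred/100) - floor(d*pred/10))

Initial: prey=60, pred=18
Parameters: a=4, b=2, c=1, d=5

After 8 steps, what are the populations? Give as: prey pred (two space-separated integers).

Answer: 29 23

Derivation:
Step 1: prey: 60+24-21=63; pred: 18+10-9=19
Step 2: prey: 63+25-23=65; pred: 19+11-9=21
Step 3: prey: 65+26-27=64; pred: 21+13-10=24
Step 4: prey: 64+25-30=59; pred: 24+15-12=27
Step 5: prey: 59+23-31=51; pred: 27+15-13=29
Step 6: prey: 51+20-29=42; pred: 29+14-14=29
Step 7: prey: 42+16-24=34; pred: 29+12-14=27
Step 8: prey: 34+13-18=29; pred: 27+9-13=23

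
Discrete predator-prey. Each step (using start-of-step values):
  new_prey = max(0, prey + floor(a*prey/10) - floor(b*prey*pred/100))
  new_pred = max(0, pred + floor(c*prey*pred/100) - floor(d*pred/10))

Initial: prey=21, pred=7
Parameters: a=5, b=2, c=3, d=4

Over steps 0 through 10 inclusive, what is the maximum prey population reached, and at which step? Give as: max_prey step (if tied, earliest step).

Step 1: prey: 21+10-2=29; pred: 7+4-2=9
Step 2: prey: 29+14-5=38; pred: 9+7-3=13
Step 3: prey: 38+19-9=48; pred: 13+14-5=22
Step 4: prey: 48+24-21=51; pred: 22+31-8=45
Step 5: prey: 51+25-45=31; pred: 45+68-18=95
Step 6: prey: 31+15-58=0; pred: 95+88-38=145
Step 7: prey: 0+0-0=0; pred: 145+0-58=87
Step 8: prey: 0+0-0=0; pred: 87+0-34=53
Step 9: prey: 0+0-0=0; pred: 53+0-21=32
Step 10: prey: 0+0-0=0; pred: 32+0-12=20
Max prey = 51 at step 4

Answer: 51 4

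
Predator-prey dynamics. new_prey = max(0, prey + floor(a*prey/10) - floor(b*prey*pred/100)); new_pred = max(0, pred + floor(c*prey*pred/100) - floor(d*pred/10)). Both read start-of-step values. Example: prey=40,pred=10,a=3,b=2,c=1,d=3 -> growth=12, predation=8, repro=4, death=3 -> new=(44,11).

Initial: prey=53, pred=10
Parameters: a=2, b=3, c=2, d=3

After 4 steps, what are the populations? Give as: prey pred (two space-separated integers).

Answer: 1 36

Derivation:
Step 1: prey: 53+10-15=48; pred: 10+10-3=17
Step 2: prey: 48+9-24=33; pred: 17+16-5=28
Step 3: prey: 33+6-27=12; pred: 28+18-8=38
Step 4: prey: 12+2-13=1; pred: 38+9-11=36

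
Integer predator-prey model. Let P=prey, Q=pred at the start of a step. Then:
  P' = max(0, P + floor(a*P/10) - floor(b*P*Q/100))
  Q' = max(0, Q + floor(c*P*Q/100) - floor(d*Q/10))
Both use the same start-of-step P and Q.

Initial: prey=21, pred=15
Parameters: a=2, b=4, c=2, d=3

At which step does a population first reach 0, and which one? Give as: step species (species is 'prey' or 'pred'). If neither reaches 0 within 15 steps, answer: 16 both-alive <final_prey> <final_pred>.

Answer: 16 both-alive 2 3

Derivation:
Step 1: prey: 21+4-12=13; pred: 15+6-4=17
Step 2: prey: 13+2-8=7; pred: 17+4-5=16
Step 3: prey: 7+1-4=4; pred: 16+2-4=14
Step 4: prey: 4+0-2=2; pred: 14+1-4=11
Step 5: prey: 2+0-0=2; pred: 11+0-3=8
Step 6: prey: 2+0-0=2; pred: 8+0-2=6
Step 7: prey: 2+0-0=2; pred: 6+0-1=5
Step 8: prey: 2+0-0=2; pred: 5+0-1=4
Step 9: prey: 2+0-0=2; pred: 4+0-1=3
Step 10: prey: 2+0-0=2; pred: 3+0-0=3
Steps 11-15: state stable at prey=2, pred=3 (no change)
No extinction within 15 steps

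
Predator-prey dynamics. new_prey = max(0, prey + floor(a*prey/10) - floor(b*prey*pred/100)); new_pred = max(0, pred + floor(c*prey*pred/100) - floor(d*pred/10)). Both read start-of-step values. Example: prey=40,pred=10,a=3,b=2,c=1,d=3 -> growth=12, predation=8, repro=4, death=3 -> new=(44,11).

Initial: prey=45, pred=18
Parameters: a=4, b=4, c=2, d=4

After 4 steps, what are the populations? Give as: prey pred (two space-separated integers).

Step 1: prey: 45+18-32=31; pred: 18+16-7=27
Step 2: prey: 31+12-33=10; pred: 27+16-10=33
Step 3: prey: 10+4-13=1; pred: 33+6-13=26
Step 4: prey: 1+0-1=0; pred: 26+0-10=16

Answer: 0 16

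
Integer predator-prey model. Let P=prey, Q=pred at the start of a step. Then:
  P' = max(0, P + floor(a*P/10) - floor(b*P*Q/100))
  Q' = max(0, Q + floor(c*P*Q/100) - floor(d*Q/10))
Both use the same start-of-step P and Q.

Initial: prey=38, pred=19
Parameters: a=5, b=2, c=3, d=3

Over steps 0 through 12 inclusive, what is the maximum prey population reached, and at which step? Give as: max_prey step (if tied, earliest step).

Answer: 43 1

Derivation:
Step 1: prey: 38+19-14=43; pred: 19+21-5=35
Step 2: prey: 43+21-30=34; pred: 35+45-10=70
Step 3: prey: 34+17-47=4; pred: 70+71-21=120
Step 4: prey: 4+2-9=0; pred: 120+14-36=98
Step 5: prey: 0+0-0=0; pred: 98+0-29=69
Step 6: prey: 0+0-0=0; pred: 69+0-20=49
Step 7: prey: 0+0-0=0; pred: 49+0-14=35
Step 8: prey: 0+0-0=0; pred: 35+0-10=25
Step 9: prey: 0+0-0=0; pred: 25+0-7=18
Step 10: prey: 0+0-0=0; pred: 18+0-5=13
Step 11: prey: 0+0-0=0; pred: 13+0-3=10
Step 12: prey: 0+0-0=0; pred: 10+0-3=7
Max prey = 43 at step 1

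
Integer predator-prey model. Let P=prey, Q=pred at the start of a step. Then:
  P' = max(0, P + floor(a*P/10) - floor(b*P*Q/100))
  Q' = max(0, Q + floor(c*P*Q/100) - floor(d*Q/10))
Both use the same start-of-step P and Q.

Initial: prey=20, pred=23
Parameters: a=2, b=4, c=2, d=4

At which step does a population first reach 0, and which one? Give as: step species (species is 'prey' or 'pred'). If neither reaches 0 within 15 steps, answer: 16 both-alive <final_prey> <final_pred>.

Step 1: prey: 20+4-18=6; pred: 23+9-9=23
Step 2: prey: 6+1-5=2; pred: 23+2-9=16
Step 3: prey: 2+0-1=1; pred: 16+0-6=10
Step 4: prey: 1+0-0=1; pred: 10+0-4=6
Step 5: prey: 1+0-0=1; pred: 6+0-2=4
Step 6: prey: 1+0-0=1; pred: 4+0-1=3
Step 7: prey: 1+0-0=1; pred: 3+0-1=2
Step 8: prey: 1+0-0=1; pred: 2+0-0=2
Steps 9-15: state stable at prey=1, pred=2 (no change)
No extinction within 15 steps

Answer: 16 both-alive 1 2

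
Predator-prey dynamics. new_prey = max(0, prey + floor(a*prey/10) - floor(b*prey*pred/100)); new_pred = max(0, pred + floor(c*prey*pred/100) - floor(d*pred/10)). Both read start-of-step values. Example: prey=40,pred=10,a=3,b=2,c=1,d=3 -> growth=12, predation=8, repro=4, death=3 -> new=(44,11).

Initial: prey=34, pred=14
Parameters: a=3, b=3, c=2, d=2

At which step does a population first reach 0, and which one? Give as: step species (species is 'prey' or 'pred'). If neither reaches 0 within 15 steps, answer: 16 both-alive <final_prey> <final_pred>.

Step 1: prey: 34+10-14=30; pred: 14+9-2=21
Step 2: prey: 30+9-18=21; pred: 21+12-4=29
Step 3: prey: 21+6-18=9; pred: 29+12-5=36
Step 4: prey: 9+2-9=2; pred: 36+6-7=35
Step 5: prey: 2+0-2=0; pred: 35+1-7=29
First extinction: prey at step 5

Answer: 5 prey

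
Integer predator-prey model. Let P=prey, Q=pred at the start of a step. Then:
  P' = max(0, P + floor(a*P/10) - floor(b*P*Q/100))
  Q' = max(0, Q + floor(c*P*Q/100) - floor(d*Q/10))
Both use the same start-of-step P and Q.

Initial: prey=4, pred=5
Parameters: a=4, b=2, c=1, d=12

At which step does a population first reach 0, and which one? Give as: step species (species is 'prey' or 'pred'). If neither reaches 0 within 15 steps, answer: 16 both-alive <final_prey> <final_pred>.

Answer: 1 pred

Derivation:
Step 1: prey: 4+1-0=5; pred: 5+0-6=0
First extinction: pred at step 1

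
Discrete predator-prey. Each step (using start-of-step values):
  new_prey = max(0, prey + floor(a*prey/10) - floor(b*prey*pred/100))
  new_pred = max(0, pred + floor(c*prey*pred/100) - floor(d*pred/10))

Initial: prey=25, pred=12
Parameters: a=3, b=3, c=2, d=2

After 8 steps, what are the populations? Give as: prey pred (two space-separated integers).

Step 1: prey: 25+7-9=23; pred: 12+6-2=16
Step 2: prey: 23+6-11=18; pred: 16+7-3=20
Step 3: prey: 18+5-10=13; pred: 20+7-4=23
Step 4: prey: 13+3-8=8; pred: 23+5-4=24
Step 5: prey: 8+2-5=5; pred: 24+3-4=23
Step 6: prey: 5+1-3=3; pred: 23+2-4=21
Step 7: prey: 3+0-1=2; pred: 21+1-4=18
Step 8: prey: 2+0-1=1; pred: 18+0-3=15

Answer: 1 15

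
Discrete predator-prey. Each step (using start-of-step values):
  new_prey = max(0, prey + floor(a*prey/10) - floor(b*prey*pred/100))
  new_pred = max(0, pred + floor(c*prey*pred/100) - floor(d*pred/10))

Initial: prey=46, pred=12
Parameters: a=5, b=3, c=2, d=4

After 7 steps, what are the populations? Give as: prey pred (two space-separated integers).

Answer: 0 13

Derivation:
Step 1: prey: 46+23-16=53; pred: 12+11-4=19
Step 2: prey: 53+26-30=49; pred: 19+20-7=32
Step 3: prey: 49+24-47=26; pred: 32+31-12=51
Step 4: prey: 26+13-39=0; pred: 51+26-20=57
Step 5: prey: 0+0-0=0; pred: 57+0-22=35
Step 6: prey: 0+0-0=0; pred: 35+0-14=21
Step 7: prey: 0+0-0=0; pred: 21+0-8=13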